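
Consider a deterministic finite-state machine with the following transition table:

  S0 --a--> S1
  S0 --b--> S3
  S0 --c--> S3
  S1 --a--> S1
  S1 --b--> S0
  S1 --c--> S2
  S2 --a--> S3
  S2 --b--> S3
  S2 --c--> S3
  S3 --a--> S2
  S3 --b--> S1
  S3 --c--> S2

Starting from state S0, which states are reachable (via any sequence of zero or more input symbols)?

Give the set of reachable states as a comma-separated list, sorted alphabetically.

BFS from S0:
  visit S0: S0--a-->S1 (new), S0--b-->S3 (new), S0--c-->S3 (seen)
  visit S1: S1--a-->S1 (seen), S1--b-->S0 (seen), S1--c-->S2 (new)
  visit S3: S3--a-->S2 (seen), S3--b-->S1 (seen), S3--c-->S2 (seen)
  visit S2: S2--a-->S3 (seen), S2--b-->S3 (seen), S2--c-->S3 (seen)

Answer: S0, S1, S2, S3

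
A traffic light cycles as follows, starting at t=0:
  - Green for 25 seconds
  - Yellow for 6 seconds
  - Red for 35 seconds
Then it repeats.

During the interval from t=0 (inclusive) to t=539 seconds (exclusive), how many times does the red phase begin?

Cycle = 25+6+35 = 66s
red phase starts at t = k*66 + 31 for k=0,1,2,...
Need k*66+31 < 539 → k < 7.697
k ∈ {0, ..., 7} → 8 starts

Answer: 8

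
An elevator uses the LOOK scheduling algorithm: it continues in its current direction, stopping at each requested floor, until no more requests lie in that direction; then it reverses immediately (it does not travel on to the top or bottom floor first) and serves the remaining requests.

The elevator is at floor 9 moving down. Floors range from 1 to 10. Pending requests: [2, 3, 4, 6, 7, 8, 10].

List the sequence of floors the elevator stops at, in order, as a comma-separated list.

Current: 9, moving DOWN
Serve below first (descending): [8, 7, 6, 4, 3, 2]
Then reverse, serve above (ascending): [10]

Answer: 8, 7, 6, 4, 3, 2, 10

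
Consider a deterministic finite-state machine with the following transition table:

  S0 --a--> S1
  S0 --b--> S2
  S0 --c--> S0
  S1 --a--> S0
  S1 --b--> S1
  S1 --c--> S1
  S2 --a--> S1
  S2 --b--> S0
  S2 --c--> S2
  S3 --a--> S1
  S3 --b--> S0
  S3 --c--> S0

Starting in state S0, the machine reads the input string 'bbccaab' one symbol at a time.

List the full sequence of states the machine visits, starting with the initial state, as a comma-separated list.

Answer: S0, S2, S0, S0, S0, S1, S0, S2

Derivation:
Start: S0
  read 'b': S0 --b--> S2
  read 'b': S2 --b--> S0
  read 'c': S0 --c--> S0
  read 'c': S0 --c--> S0
  read 'a': S0 --a--> S1
  read 'a': S1 --a--> S0
  read 'b': S0 --b--> S2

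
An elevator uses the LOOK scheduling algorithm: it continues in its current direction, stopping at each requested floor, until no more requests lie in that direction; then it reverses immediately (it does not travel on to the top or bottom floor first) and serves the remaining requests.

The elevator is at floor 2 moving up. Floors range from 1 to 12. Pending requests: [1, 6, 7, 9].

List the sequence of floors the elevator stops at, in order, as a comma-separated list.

Answer: 6, 7, 9, 1

Derivation:
Current: 2, moving UP
Serve above first (ascending): [6, 7, 9]
Then reverse, serve below (descending): [1]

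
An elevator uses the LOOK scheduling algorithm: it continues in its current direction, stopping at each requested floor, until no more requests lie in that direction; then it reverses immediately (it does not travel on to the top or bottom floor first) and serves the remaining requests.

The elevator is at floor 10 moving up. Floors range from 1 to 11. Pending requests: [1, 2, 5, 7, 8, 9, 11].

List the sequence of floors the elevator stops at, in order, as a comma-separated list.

Current: 10, moving UP
Serve above first (ascending): [11]
Then reverse, serve below (descending): [9, 8, 7, 5, 2, 1]

Answer: 11, 9, 8, 7, 5, 2, 1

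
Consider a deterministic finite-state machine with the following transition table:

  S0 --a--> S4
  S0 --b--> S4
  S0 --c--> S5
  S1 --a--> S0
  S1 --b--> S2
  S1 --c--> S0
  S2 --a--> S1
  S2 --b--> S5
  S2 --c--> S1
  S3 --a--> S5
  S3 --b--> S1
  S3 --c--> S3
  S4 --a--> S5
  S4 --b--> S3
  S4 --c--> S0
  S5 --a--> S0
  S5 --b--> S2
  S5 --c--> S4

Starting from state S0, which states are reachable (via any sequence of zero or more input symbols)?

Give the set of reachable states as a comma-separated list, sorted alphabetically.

BFS from S0:
  visit S0: S0--a-->S4 (new), S0--b-->S4 (seen), S0--c-->S5 (new)
  visit S4: S4--a-->S5 (seen), S4--b-->S3 (new), S4--c-->S0 (seen)
  visit S5: S5--a-->S0 (seen), S5--b-->S2 (new), S5--c-->S4 (seen)
  visit S3: S3--a-->S5 (seen), S3--b-->S1 (new), S3--c-->S3 (seen)
  visit S2: S2--a-->S1 (seen), S2--b-->S5 (seen), S2--c-->S1 (seen)
  visit S1: S1--a-->S0 (seen), S1--b-->S2 (seen), S1--c-->S0 (seen)

Answer: S0, S1, S2, S3, S4, S5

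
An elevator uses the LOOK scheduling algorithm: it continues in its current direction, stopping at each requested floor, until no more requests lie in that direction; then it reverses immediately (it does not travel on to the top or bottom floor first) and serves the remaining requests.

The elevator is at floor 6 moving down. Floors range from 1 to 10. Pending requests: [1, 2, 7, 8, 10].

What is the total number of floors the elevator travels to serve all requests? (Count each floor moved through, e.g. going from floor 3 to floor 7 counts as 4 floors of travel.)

Start at floor 6 moving down, LOOK stop order: [2, 1, 7, 8, 10]
  6 → 2: |2-6| = 4, total = 4
  2 → 1: |1-2| = 1, total = 5
  1 → 7: |7-1| = 6, total = 11
  7 → 8: |8-7| = 1, total = 12
  8 → 10: |10-8| = 2, total = 14

Answer: 14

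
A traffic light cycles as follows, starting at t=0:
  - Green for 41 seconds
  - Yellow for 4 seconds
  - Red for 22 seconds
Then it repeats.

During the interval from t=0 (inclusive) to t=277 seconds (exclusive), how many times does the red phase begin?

Answer: 4

Derivation:
Cycle = 41+4+22 = 67s
red phase starts at t = k*67 + 45 for k=0,1,2,...
Need k*67+45 < 277 → k < 3.463
k ∈ {0, ..., 3} → 4 starts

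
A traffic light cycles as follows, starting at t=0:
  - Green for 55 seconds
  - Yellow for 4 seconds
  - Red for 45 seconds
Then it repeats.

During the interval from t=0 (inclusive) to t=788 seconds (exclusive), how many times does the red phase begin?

Answer: 8

Derivation:
Cycle = 55+4+45 = 104s
red phase starts at t = k*104 + 59 for k=0,1,2,...
Need k*104+59 < 788 → k < 7.010
k ∈ {0, ..., 7} → 8 starts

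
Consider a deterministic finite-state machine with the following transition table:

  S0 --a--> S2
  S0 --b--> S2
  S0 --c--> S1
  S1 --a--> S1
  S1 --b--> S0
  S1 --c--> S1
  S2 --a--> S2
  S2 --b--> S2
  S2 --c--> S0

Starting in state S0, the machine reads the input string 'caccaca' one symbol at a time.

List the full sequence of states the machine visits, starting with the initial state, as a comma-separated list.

Start: S0
  read 'c': S0 --c--> S1
  read 'a': S1 --a--> S1
  read 'c': S1 --c--> S1
  read 'c': S1 --c--> S1
  read 'a': S1 --a--> S1
  read 'c': S1 --c--> S1
  read 'a': S1 --a--> S1

Answer: S0, S1, S1, S1, S1, S1, S1, S1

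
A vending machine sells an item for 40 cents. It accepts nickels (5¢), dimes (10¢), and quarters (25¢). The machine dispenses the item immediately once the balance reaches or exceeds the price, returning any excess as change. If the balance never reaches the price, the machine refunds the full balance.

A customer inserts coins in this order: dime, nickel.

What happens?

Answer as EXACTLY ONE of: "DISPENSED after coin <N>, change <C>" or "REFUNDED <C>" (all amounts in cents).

Price: 40¢
Coin 1 (dime, 10¢): balance = 10¢
Coin 2 (nickel, 5¢): balance = 15¢
All coins inserted, balance 15¢ < price 40¢ → REFUND 15¢

Answer: REFUNDED 15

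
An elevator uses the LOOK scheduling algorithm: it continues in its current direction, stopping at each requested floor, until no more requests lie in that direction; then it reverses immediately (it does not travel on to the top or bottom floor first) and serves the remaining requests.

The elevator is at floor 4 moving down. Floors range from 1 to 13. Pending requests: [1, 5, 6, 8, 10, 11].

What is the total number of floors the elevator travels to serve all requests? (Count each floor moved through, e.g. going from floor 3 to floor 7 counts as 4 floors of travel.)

Answer: 13

Derivation:
Start at floor 4 moving down, LOOK stop order: [1, 5, 6, 8, 10, 11]
  4 → 1: |1-4| = 3, total = 3
  1 → 5: |5-1| = 4, total = 7
  5 → 6: |6-5| = 1, total = 8
  6 → 8: |8-6| = 2, total = 10
  8 → 10: |10-8| = 2, total = 12
  10 → 11: |11-10| = 1, total = 13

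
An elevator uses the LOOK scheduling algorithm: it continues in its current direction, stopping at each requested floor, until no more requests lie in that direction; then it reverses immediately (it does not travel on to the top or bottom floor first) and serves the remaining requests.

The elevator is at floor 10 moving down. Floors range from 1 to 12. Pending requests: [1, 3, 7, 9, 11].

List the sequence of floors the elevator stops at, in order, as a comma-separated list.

Answer: 9, 7, 3, 1, 11

Derivation:
Current: 10, moving DOWN
Serve below first (descending): [9, 7, 3, 1]
Then reverse, serve above (ascending): [11]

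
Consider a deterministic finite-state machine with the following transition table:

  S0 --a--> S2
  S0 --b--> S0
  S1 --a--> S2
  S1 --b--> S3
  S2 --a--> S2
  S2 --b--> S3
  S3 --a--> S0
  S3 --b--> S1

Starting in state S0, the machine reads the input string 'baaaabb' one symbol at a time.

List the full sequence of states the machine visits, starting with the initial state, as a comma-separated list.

Answer: S0, S0, S2, S2, S2, S2, S3, S1

Derivation:
Start: S0
  read 'b': S0 --b--> S0
  read 'a': S0 --a--> S2
  read 'a': S2 --a--> S2
  read 'a': S2 --a--> S2
  read 'a': S2 --a--> S2
  read 'b': S2 --b--> S3
  read 'b': S3 --b--> S1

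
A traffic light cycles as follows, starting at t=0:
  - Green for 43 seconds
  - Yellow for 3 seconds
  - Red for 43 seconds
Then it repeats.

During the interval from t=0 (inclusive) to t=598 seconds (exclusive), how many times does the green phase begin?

Cycle = 43+3+43 = 89s
green phase starts at t = k*89 + 0 for k=0,1,2,...
Need k*89+0 < 598 → k < 6.719
k ∈ {0, ..., 6} → 7 starts

Answer: 7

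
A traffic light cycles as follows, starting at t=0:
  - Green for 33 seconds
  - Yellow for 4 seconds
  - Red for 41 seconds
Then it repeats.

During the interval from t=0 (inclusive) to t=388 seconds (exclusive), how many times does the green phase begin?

Answer: 5

Derivation:
Cycle = 33+4+41 = 78s
green phase starts at t = k*78 + 0 for k=0,1,2,...
Need k*78+0 < 388 → k < 4.974
k ∈ {0, ..., 4} → 5 starts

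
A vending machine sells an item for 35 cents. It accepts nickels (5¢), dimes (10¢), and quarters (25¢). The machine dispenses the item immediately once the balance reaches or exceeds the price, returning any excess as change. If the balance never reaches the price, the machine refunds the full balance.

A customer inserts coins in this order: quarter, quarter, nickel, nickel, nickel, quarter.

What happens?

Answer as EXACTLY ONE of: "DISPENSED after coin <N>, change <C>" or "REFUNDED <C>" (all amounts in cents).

Price: 35¢
Coin 1 (quarter, 25¢): balance = 25¢
Coin 2 (quarter, 25¢): balance = 50¢
  → balance >= price → DISPENSE, change = 50 - 35 = 15¢

Answer: DISPENSED after coin 2, change 15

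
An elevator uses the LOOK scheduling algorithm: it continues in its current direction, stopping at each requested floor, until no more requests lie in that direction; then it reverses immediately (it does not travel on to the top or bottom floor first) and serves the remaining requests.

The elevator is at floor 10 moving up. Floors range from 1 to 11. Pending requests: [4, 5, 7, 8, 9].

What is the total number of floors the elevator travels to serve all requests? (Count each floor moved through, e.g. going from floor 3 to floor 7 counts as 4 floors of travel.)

Start at floor 10 moving up, LOOK stop order: [9, 8, 7, 5, 4]
  10 → 9: |9-10| = 1, total = 1
  9 → 8: |8-9| = 1, total = 2
  8 → 7: |7-8| = 1, total = 3
  7 → 5: |5-7| = 2, total = 5
  5 → 4: |4-5| = 1, total = 6

Answer: 6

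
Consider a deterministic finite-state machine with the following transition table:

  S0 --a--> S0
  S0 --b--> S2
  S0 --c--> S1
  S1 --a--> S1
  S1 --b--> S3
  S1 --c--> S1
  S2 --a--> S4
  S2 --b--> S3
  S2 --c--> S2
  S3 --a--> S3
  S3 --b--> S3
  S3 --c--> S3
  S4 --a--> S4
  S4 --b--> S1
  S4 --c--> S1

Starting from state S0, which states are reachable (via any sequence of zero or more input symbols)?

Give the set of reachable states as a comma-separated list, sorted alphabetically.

BFS from S0:
  visit S0: S0--a-->S0 (seen), S0--b-->S2 (new), S0--c-->S1 (new)
  visit S2: S2--a-->S4 (new), S2--b-->S3 (new), S2--c-->S2 (seen)
  visit S1: S1--a-->S1 (seen), S1--b-->S3 (seen), S1--c-->S1 (seen)
  visit S4: S4--a-->S4 (seen), S4--b-->S1 (seen), S4--c-->S1 (seen)
  visit S3: S3--a-->S3 (seen), S3--b-->S3 (seen), S3--c-->S3 (seen)

Answer: S0, S1, S2, S3, S4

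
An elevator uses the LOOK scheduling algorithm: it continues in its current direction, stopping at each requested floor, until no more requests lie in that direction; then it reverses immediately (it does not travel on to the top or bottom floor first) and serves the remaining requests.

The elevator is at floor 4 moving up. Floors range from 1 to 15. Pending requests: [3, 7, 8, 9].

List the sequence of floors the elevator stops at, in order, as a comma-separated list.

Answer: 7, 8, 9, 3

Derivation:
Current: 4, moving UP
Serve above first (ascending): [7, 8, 9]
Then reverse, serve below (descending): [3]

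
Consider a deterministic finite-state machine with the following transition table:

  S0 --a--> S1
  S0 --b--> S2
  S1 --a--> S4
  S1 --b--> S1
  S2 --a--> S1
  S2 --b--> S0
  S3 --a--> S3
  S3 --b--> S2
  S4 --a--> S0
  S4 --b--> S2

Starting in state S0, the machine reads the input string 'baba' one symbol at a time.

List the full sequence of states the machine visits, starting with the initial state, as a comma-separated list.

Start: S0
  read 'b': S0 --b--> S2
  read 'a': S2 --a--> S1
  read 'b': S1 --b--> S1
  read 'a': S1 --a--> S4

Answer: S0, S2, S1, S1, S4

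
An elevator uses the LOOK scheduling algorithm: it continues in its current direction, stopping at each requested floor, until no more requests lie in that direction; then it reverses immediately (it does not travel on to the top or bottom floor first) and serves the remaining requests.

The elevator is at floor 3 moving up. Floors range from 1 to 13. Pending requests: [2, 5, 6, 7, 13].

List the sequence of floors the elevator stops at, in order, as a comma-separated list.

Answer: 5, 6, 7, 13, 2

Derivation:
Current: 3, moving UP
Serve above first (ascending): [5, 6, 7, 13]
Then reverse, serve below (descending): [2]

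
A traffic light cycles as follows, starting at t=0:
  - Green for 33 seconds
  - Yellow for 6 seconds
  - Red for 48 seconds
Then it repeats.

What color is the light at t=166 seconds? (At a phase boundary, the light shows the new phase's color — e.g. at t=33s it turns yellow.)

Cycle length = 33 + 6 + 48 = 87s
t = 166, phase_t = 166 mod 87 = 79
79 >= 39 → RED

Answer: red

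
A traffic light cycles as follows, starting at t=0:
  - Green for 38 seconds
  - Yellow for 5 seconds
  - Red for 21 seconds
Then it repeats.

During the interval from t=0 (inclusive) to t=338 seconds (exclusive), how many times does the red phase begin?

Cycle = 38+5+21 = 64s
red phase starts at t = k*64 + 43 for k=0,1,2,...
Need k*64+43 < 338 → k < 4.609
k ∈ {0, ..., 4} → 5 starts

Answer: 5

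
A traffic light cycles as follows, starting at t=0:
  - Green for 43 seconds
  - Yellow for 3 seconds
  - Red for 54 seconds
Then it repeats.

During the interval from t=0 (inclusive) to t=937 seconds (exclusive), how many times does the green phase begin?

Answer: 10

Derivation:
Cycle = 43+3+54 = 100s
green phase starts at t = k*100 + 0 for k=0,1,2,...
Need k*100+0 < 937 → k < 9.370
k ∈ {0, ..., 9} → 10 starts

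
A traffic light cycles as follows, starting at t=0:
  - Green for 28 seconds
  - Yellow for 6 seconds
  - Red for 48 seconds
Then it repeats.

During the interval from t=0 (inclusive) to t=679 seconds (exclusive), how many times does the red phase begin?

Cycle = 28+6+48 = 82s
red phase starts at t = k*82 + 34 for k=0,1,2,...
Need k*82+34 < 679 → k < 7.866
k ∈ {0, ..., 7} → 8 starts

Answer: 8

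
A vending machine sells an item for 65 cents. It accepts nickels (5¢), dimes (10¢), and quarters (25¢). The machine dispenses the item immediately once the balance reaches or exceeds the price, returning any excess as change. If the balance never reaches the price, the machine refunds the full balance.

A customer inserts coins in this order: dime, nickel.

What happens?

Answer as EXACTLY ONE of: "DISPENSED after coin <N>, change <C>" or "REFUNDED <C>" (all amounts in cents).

Answer: REFUNDED 15

Derivation:
Price: 65¢
Coin 1 (dime, 10¢): balance = 10¢
Coin 2 (nickel, 5¢): balance = 15¢
All coins inserted, balance 15¢ < price 65¢ → REFUND 15¢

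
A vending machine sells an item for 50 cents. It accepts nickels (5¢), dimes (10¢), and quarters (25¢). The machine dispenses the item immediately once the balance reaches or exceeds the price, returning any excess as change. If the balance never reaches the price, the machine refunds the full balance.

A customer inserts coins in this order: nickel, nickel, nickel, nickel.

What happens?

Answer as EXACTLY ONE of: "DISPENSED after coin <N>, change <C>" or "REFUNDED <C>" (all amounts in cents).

Price: 50¢
Coin 1 (nickel, 5¢): balance = 5¢
Coin 2 (nickel, 5¢): balance = 10¢
Coin 3 (nickel, 5¢): balance = 15¢
Coin 4 (nickel, 5¢): balance = 20¢
All coins inserted, balance 20¢ < price 50¢ → REFUND 20¢

Answer: REFUNDED 20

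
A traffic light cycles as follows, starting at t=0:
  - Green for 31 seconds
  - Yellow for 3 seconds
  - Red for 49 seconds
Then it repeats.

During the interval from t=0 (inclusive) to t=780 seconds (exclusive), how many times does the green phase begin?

Cycle = 31+3+49 = 83s
green phase starts at t = k*83 + 0 for k=0,1,2,...
Need k*83+0 < 780 → k < 9.398
k ∈ {0, ..., 9} → 10 starts

Answer: 10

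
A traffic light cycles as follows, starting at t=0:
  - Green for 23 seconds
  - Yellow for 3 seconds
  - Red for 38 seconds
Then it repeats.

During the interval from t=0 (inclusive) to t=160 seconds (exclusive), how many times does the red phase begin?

Cycle = 23+3+38 = 64s
red phase starts at t = k*64 + 26 for k=0,1,2,...
Need k*64+26 < 160 → k < 2.094
k ∈ {0, ..., 2} → 3 starts

Answer: 3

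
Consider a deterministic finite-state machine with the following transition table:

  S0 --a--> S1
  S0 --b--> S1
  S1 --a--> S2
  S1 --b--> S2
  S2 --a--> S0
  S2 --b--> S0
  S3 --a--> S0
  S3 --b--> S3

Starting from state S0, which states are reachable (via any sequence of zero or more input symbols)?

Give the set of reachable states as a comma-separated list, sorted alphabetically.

BFS from S0:
  visit S0: S0--a-->S1 (new), S0--b-->S1 (seen)
  visit S1: S1--a-->S2 (new), S1--b-->S2 (seen)
  visit S2: S2--a-->S0 (seen), S2--b-->S0 (seen)

Answer: S0, S1, S2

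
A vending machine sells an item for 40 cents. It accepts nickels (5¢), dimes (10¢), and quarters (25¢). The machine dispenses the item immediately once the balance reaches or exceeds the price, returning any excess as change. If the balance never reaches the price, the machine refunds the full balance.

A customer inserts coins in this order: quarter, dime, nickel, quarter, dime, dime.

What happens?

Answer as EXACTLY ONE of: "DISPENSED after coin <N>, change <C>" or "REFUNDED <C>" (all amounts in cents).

Price: 40¢
Coin 1 (quarter, 25¢): balance = 25¢
Coin 2 (dime, 10¢): balance = 35¢
Coin 3 (nickel, 5¢): balance = 40¢
  → balance >= price → DISPENSE, change = 40 - 40 = 0¢

Answer: DISPENSED after coin 3, change 0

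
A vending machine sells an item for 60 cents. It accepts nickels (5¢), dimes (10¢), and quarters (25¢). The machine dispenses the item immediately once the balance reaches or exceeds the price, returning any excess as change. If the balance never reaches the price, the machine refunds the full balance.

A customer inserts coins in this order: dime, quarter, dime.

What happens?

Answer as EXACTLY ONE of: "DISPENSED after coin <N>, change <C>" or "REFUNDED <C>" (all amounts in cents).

Price: 60¢
Coin 1 (dime, 10¢): balance = 10¢
Coin 2 (quarter, 25¢): balance = 35¢
Coin 3 (dime, 10¢): balance = 45¢
All coins inserted, balance 45¢ < price 60¢ → REFUND 45¢

Answer: REFUNDED 45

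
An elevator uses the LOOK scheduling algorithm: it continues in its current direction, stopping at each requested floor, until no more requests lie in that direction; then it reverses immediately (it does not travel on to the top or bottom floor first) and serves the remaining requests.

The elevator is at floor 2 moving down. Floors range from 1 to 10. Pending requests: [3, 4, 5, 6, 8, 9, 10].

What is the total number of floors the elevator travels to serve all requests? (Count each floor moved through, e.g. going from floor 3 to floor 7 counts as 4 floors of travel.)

Answer: 8

Derivation:
Start at floor 2 moving down, LOOK stop order: [3, 4, 5, 6, 8, 9, 10]
  2 → 3: |3-2| = 1, total = 1
  3 → 4: |4-3| = 1, total = 2
  4 → 5: |5-4| = 1, total = 3
  5 → 6: |6-5| = 1, total = 4
  6 → 8: |8-6| = 2, total = 6
  8 → 9: |9-8| = 1, total = 7
  9 → 10: |10-9| = 1, total = 8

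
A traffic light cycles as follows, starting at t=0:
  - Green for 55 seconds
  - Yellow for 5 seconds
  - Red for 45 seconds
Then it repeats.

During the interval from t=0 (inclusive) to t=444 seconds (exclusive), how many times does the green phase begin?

Answer: 5

Derivation:
Cycle = 55+5+45 = 105s
green phase starts at t = k*105 + 0 for k=0,1,2,...
Need k*105+0 < 444 → k < 4.229
k ∈ {0, ..., 4} → 5 starts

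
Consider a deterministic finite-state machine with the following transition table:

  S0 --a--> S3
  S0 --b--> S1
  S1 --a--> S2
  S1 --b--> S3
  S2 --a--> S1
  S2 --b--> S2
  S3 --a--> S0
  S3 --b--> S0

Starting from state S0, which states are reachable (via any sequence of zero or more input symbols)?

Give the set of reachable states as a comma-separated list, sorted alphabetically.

BFS from S0:
  visit S0: S0--a-->S3 (new), S0--b-->S1 (new)
  visit S3: S3--a-->S0 (seen), S3--b-->S0 (seen)
  visit S1: S1--a-->S2 (new), S1--b-->S3 (seen)
  visit S2: S2--a-->S1 (seen), S2--b-->S2 (seen)

Answer: S0, S1, S2, S3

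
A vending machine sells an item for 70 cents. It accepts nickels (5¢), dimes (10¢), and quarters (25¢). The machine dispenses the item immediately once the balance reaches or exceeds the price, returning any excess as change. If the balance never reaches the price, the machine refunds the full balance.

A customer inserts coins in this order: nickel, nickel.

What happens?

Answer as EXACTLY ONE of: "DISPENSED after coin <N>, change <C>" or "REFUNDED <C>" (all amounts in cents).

Price: 70¢
Coin 1 (nickel, 5¢): balance = 5¢
Coin 2 (nickel, 5¢): balance = 10¢
All coins inserted, balance 10¢ < price 70¢ → REFUND 10¢

Answer: REFUNDED 10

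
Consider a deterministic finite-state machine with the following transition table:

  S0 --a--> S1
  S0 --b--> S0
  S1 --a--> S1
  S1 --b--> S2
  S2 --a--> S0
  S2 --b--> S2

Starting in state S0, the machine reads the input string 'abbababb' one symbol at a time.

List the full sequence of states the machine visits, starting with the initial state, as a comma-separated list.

Start: S0
  read 'a': S0 --a--> S1
  read 'b': S1 --b--> S2
  read 'b': S2 --b--> S2
  read 'a': S2 --a--> S0
  read 'b': S0 --b--> S0
  read 'a': S0 --a--> S1
  read 'b': S1 --b--> S2
  read 'b': S2 --b--> S2

Answer: S0, S1, S2, S2, S0, S0, S1, S2, S2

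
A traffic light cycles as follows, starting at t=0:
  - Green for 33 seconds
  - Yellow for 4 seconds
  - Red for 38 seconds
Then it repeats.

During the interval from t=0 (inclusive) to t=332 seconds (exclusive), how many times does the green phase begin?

Cycle = 33+4+38 = 75s
green phase starts at t = k*75 + 0 for k=0,1,2,...
Need k*75+0 < 332 → k < 4.427
k ∈ {0, ..., 4} → 5 starts

Answer: 5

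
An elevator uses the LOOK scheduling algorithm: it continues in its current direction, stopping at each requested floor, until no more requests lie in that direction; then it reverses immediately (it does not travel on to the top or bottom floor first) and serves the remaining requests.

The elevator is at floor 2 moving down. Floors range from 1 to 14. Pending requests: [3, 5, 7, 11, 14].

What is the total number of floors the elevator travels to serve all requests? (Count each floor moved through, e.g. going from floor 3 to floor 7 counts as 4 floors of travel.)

Start at floor 2 moving down, LOOK stop order: [3, 5, 7, 11, 14]
  2 → 3: |3-2| = 1, total = 1
  3 → 5: |5-3| = 2, total = 3
  5 → 7: |7-5| = 2, total = 5
  7 → 11: |11-7| = 4, total = 9
  11 → 14: |14-11| = 3, total = 12

Answer: 12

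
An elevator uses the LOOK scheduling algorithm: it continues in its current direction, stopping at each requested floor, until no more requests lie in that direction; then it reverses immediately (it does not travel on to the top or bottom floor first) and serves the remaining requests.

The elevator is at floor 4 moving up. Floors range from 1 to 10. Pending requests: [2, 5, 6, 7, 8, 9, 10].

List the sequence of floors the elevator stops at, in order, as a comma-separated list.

Current: 4, moving UP
Serve above first (ascending): [5, 6, 7, 8, 9, 10]
Then reverse, serve below (descending): [2]

Answer: 5, 6, 7, 8, 9, 10, 2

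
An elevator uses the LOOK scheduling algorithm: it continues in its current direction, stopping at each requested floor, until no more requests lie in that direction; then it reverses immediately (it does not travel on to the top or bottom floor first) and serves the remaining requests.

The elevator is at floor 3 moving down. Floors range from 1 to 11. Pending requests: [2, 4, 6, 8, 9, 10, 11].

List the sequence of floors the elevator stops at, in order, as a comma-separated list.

Answer: 2, 4, 6, 8, 9, 10, 11

Derivation:
Current: 3, moving DOWN
Serve below first (descending): [2]
Then reverse, serve above (ascending): [4, 6, 8, 9, 10, 11]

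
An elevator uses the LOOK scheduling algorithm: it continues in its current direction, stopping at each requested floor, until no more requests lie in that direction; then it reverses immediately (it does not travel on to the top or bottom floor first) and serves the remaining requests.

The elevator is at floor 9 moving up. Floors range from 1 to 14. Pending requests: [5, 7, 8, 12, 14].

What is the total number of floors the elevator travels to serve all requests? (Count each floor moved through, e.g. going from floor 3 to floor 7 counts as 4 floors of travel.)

Answer: 14

Derivation:
Start at floor 9 moving up, LOOK stop order: [12, 14, 8, 7, 5]
  9 → 12: |12-9| = 3, total = 3
  12 → 14: |14-12| = 2, total = 5
  14 → 8: |8-14| = 6, total = 11
  8 → 7: |7-8| = 1, total = 12
  7 → 5: |5-7| = 2, total = 14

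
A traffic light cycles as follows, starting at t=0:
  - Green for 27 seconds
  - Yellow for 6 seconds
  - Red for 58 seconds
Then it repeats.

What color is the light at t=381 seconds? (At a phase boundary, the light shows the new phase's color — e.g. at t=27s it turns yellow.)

Cycle length = 27 + 6 + 58 = 91s
t = 381, phase_t = 381 mod 91 = 17
17 < 27 (green end) → GREEN

Answer: green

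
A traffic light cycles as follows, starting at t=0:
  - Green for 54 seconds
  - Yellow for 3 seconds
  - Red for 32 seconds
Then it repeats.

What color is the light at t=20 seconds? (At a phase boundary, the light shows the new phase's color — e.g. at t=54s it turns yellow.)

Answer: green

Derivation:
Cycle length = 54 + 3 + 32 = 89s
t = 20, phase_t = 20 mod 89 = 20
20 < 54 (green end) → GREEN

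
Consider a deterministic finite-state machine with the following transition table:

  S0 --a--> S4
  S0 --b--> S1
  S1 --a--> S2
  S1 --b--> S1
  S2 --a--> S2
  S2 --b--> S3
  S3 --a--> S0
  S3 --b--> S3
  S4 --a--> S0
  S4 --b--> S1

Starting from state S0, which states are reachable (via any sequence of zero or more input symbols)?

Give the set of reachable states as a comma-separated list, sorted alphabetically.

BFS from S0:
  visit S0: S0--a-->S4 (new), S0--b-->S1 (new)
  visit S4: S4--a-->S0 (seen), S4--b-->S1 (seen)
  visit S1: S1--a-->S2 (new), S1--b-->S1 (seen)
  visit S2: S2--a-->S2 (seen), S2--b-->S3 (new)
  visit S3: S3--a-->S0 (seen), S3--b-->S3 (seen)

Answer: S0, S1, S2, S3, S4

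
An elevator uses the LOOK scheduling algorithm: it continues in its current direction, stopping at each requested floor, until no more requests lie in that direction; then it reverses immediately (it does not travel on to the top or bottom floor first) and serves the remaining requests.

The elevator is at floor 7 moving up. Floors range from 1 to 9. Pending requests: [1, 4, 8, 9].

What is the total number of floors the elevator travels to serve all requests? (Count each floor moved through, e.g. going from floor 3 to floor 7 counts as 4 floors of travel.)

Start at floor 7 moving up, LOOK stop order: [8, 9, 4, 1]
  7 → 8: |8-7| = 1, total = 1
  8 → 9: |9-8| = 1, total = 2
  9 → 4: |4-9| = 5, total = 7
  4 → 1: |1-4| = 3, total = 10

Answer: 10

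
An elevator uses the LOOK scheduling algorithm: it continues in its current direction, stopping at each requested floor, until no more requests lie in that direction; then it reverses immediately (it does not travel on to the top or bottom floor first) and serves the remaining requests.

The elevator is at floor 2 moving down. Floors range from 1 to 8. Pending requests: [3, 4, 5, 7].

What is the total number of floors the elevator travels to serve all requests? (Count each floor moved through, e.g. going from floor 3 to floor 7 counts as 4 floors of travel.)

Start at floor 2 moving down, LOOK stop order: [3, 4, 5, 7]
  2 → 3: |3-2| = 1, total = 1
  3 → 4: |4-3| = 1, total = 2
  4 → 5: |5-4| = 1, total = 3
  5 → 7: |7-5| = 2, total = 5

Answer: 5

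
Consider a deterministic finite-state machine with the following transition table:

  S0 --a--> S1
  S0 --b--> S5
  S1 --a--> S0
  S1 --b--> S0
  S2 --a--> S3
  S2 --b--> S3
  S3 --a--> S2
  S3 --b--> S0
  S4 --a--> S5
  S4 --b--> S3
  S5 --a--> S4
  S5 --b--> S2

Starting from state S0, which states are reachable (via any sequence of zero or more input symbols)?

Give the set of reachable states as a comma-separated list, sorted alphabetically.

Answer: S0, S1, S2, S3, S4, S5

Derivation:
BFS from S0:
  visit S0: S0--a-->S1 (new), S0--b-->S5 (new)
  visit S1: S1--a-->S0 (seen), S1--b-->S0 (seen)
  visit S5: S5--a-->S4 (new), S5--b-->S2 (new)
  visit S4: S4--a-->S5 (seen), S4--b-->S3 (new)
  visit S2: S2--a-->S3 (seen), S2--b-->S3 (seen)
  visit S3: S3--a-->S2 (seen), S3--b-->S0 (seen)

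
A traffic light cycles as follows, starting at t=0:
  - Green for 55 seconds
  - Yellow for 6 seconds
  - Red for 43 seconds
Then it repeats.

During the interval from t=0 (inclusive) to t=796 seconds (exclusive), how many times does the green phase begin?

Answer: 8

Derivation:
Cycle = 55+6+43 = 104s
green phase starts at t = k*104 + 0 for k=0,1,2,...
Need k*104+0 < 796 → k < 7.654
k ∈ {0, ..., 7} → 8 starts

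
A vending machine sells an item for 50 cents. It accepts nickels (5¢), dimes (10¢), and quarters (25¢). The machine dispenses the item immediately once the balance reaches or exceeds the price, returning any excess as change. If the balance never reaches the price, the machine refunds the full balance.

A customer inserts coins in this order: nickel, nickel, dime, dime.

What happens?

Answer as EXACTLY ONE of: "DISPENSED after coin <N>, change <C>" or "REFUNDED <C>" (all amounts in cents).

Answer: REFUNDED 30

Derivation:
Price: 50¢
Coin 1 (nickel, 5¢): balance = 5¢
Coin 2 (nickel, 5¢): balance = 10¢
Coin 3 (dime, 10¢): balance = 20¢
Coin 4 (dime, 10¢): balance = 30¢
All coins inserted, balance 30¢ < price 50¢ → REFUND 30¢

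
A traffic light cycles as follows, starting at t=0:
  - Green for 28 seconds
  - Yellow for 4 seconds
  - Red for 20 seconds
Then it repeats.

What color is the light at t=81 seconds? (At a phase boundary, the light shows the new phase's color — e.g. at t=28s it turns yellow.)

Answer: yellow

Derivation:
Cycle length = 28 + 4 + 20 = 52s
t = 81, phase_t = 81 mod 52 = 29
28 <= 29 < 32 (yellow end) → YELLOW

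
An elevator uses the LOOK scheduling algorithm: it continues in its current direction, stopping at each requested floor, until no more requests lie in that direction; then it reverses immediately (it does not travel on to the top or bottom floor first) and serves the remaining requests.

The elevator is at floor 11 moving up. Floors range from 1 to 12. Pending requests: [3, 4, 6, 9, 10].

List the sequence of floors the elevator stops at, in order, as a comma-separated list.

Answer: 10, 9, 6, 4, 3

Derivation:
Current: 11, moving UP
Serve above first (ascending): []
Then reverse, serve below (descending): [10, 9, 6, 4, 3]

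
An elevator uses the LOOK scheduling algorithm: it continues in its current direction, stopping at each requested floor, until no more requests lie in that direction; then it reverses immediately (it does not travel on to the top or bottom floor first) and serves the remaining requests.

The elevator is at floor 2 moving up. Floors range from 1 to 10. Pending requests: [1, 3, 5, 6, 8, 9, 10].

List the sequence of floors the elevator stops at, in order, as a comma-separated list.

Current: 2, moving UP
Serve above first (ascending): [3, 5, 6, 8, 9, 10]
Then reverse, serve below (descending): [1]

Answer: 3, 5, 6, 8, 9, 10, 1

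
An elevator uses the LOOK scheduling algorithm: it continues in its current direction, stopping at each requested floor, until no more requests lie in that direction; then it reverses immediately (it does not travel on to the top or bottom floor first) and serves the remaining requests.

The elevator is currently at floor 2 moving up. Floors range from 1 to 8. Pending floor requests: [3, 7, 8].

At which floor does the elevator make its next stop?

Current floor: 2, direction: up
Requests above: [3, 7, 8]
Requests below: []
Moving up and requests lie above → nearest above is min([3, 7, 8]) = 3

Answer: 3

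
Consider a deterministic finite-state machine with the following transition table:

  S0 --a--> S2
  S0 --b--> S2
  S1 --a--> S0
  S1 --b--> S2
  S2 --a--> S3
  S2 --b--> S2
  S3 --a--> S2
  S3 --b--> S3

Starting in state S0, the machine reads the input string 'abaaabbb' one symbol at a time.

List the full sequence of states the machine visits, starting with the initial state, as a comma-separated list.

Start: S0
  read 'a': S0 --a--> S2
  read 'b': S2 --b--> S2
  read 'a': S2 --a--> S3
  read 'a': S3 --a--> S2
  read 'a': S2 --a--> S3
  read 'b': S3 --b--> S3
  read 'b': S3 --b--> S3
  read 'b': S3 --b--> S3

Answer: S0, S2, S2, S3, S2, S3, S3, S3, S3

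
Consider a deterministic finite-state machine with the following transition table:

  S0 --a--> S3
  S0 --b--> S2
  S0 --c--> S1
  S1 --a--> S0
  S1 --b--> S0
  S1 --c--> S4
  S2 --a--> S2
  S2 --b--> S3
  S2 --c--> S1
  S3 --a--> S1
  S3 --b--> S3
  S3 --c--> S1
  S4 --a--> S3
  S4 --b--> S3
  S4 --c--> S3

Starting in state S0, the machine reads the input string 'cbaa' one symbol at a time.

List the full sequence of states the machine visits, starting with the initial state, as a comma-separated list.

Start: S0
  read 'c': S0 --c--> S1
  read 'b': S1 --b--> S0
  read 'a': S0 --a--> S3
  read 'a': S3 --a--> S1

Answer: S0, S1, S0, S3, S1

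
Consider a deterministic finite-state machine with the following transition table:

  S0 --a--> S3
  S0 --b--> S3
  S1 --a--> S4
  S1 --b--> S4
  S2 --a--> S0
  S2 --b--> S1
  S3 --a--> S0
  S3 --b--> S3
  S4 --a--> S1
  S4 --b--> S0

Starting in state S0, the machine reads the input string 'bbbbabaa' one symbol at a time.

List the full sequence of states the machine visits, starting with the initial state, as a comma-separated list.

Start: S0
  read 'b': S0 --b--> S3
  read 'b': S3 --b--> S3
  read 'b': S3 --b--> S3
  read 'b': S3 --b--> S3
  read 'a': S3 --a--> S0
  read 'b': S0 --b--> S3
  read 'a': S3 --a--> S0
  read 'a': S0 --a--> S3

Answer: S0, S3, S3, S3, S3, S0, S3, S0, S3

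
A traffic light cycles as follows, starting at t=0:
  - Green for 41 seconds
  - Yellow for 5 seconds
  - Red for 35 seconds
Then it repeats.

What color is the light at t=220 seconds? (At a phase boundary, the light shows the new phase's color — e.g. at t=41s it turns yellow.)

Cycle length = 41 + 5 + 35 = 81s
t = 220, phase_t = 220 mod 81 = 58
58 >= 46 → RED

Answer: red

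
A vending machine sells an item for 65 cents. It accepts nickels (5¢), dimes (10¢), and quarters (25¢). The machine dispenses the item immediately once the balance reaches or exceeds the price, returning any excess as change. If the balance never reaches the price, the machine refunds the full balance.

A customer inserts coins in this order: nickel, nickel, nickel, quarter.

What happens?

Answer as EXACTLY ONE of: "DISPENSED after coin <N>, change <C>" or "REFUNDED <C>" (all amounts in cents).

Price: 65¢
Coin 1 (nickel, 5¢): balance = 5¢
Coin 2 (nickel, 5¢): balance = 10¢
Coin 3 (nickel, 5¢): balance = 15¢
Coin 4 (quarter, 25¢): balance = 40¢
All coins inserted, balance 40¢ < price 65¢ → REFUND 40¢

Answer: REFUNDED 40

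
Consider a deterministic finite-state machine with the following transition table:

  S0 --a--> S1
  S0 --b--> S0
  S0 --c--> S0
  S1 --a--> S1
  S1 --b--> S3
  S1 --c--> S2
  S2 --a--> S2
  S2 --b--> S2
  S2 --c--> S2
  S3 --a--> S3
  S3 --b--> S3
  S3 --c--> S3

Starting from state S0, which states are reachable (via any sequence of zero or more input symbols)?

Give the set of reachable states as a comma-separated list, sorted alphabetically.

BFS from S0:
  visit S0: S0--a-->S1 (new), S0--b-->S0 (seen), S0--c-->S0 (seen)
  visit S1: S1--a-->S1 (seen), S1--b-->S3 (new), S1--c-->S2 (new)
  visit S3: S3--a-->S3 (seen), S3--b-->S3 (seen), S3--c-->S3 (seen)
  visit S2: S2--a-->S2 (seen), S2--b-->S2 (seen), S2--c-->S2 (seen)

Answer: S0, S1, S2, S3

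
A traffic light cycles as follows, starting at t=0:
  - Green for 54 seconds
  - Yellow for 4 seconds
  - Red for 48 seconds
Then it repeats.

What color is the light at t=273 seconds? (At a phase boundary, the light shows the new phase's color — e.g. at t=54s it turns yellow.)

Cycle length = 54 + 4 + 48 = 106s
t = 273, phase_t = 273 mod 106 = 61
61 >= 58 → RED

Answer: red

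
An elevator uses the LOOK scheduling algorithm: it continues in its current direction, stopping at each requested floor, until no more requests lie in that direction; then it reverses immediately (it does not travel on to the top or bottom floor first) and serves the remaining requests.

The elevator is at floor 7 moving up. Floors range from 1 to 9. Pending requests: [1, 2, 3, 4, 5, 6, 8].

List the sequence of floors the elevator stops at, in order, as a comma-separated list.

Current: 7, moving UP
Serve above first (ascending): [8]
Then reverse, serve below (descending): [6, 5, 4, 3, 2, 1]

Answer: 8, 6, 5, 4, 3, 2, 1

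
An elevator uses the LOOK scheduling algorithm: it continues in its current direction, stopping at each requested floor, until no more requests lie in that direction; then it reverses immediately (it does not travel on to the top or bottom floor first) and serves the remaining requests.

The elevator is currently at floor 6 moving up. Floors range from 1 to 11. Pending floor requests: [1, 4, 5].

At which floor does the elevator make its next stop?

Current floor: 6, direction: up
Requests above: []
Requests below: [1, 4, 5]
Moving up but no requests above → reverse; nearest below is max([1, 4, 5]) = 5

Answer: 5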